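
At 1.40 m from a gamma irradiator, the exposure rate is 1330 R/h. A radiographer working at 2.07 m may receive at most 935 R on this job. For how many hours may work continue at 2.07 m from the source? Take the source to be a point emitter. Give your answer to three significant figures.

1.54 h

Applying the 1/r² law, rate at 2.07 m:
(1.40/2.07)² = 0.4574, so 1330 × 0.4574 = 608.3 R/h.
Stay time = 935 R ÷ 608.3 R/h = 1.537 h.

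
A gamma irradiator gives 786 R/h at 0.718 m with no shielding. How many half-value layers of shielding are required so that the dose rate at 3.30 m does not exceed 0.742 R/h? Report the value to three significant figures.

At 3.30 m, distance alone gives (0.718/3.30)² = 0.04734, so 786 × 0.04734 = 37.21 R/h.
Further attenuation needed: 37.21/0.742 = 50.15.
n = log₂(50.15) = 5.648 half-value layers.

5.65 half-value layers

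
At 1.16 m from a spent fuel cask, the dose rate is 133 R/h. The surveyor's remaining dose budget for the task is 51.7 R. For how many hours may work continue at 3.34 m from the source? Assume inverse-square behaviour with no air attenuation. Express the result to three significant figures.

Using I₁d₁² = I₂d₂², rate at 3.34 m:
133 × (1.16/3.34)² = 133 × 0.1206 = 16.04 R/h.
Stay time = 51.7 R ÷ 16.04 R/h = 3.223 h.

3.22 h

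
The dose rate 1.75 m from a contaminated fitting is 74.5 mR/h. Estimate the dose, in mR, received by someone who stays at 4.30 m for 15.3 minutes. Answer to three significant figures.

By the inverse-square law, rate at 4.30 m:
74.5 × (1.75/4.30)² = 74.5 × 0.1656 = 12.34 mR/h.
Dose = rate × time = 12.34 mR/h × 0.2550 h = 3.147 mR.

3.15 mR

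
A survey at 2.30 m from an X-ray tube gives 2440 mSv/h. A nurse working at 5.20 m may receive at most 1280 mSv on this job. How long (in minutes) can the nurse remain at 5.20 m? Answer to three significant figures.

161 min

Applying the 1/r² law, rate at 5.20 m:
2440 × (2.30/5.20)² = 2440 × 0.1956 = 477.3 mSv/h.
Stay time = 1280 mSv ÷ 477.3 mSv/h = 2.682 h = 160.9 min.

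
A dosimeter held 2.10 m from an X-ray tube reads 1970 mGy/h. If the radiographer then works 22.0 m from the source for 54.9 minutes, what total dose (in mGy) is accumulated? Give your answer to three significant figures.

Since intensity falls as 1/r², rate at 22.0 m:
(2.10/22.0)² = 0.009112, so 1970 × 0.009112 = 17.95 mGy/h.
Dose = rate × time = 17.95 mGy/h × 0.9150 h = 16.42 mGy.

16.4 mGy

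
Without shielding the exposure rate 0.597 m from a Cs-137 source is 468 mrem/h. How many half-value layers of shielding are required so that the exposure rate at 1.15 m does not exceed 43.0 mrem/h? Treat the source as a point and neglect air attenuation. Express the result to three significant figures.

At 1.15 m, distance alone gives (0.597/1.15)² = 0.2695, so 468 × 0.2695 = 126.1 mrem/h.
Further attenuation needed: 126.1/43.0 = 2.933.
n = log₂(2.933) = 1.552 half-value layers.

1.55 half-value layers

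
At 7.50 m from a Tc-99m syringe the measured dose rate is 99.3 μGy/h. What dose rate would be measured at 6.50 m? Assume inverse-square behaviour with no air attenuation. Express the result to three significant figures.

Applying the 1/r² law, scaling from 7.50 m to 6.50 m:
99.3 × (7.50/6.50)² = 99.3 × 1.331 = 132.2 μGy/h.

132 μGy/h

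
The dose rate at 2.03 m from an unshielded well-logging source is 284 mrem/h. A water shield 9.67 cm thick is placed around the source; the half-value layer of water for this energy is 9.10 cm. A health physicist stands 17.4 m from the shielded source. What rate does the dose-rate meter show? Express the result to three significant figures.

Distance alone: (2.03/17.4)² = 0.01361, so 284 × 0.01361 = 3.865 mrem/h.
Shield: 9.67/9.10 = 1.063 half-value layers → attenuation 2^(−1.063) = 0.4786.
Combined: 3.865 × 0.4786 = 1.850 mrem/h.

1.85 mrem/h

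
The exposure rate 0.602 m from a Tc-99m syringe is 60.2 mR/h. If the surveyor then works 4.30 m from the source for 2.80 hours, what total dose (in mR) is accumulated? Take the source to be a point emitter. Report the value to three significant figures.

3.30 mR

Using I₁d₁² = I₂d₂², rate at 4.30 m:
60.2 × (0.602/4.30)² = 60.2 × 0.01960 = 1.180 mR/h.
Dose = rate × time = 1.180 mR/h × 2.800 h = 3.304 mR.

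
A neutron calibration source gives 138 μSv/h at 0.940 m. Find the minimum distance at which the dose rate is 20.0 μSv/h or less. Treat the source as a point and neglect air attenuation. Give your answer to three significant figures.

2.47 m

Using I₁d₁² = I₂d₂², d₂ = d₁·√(I₁/I₂).
I₁/I₂ = 138/20.0 = 6.900, so d₂ = 0.940 × √6.900 = 2.469 m.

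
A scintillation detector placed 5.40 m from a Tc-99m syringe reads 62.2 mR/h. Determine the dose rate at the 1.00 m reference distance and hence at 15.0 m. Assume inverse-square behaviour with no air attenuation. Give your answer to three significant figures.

Intensity scales as (d₁/d₂)², so
At 1.00 m: (5.40/1.00)² = 29.16, so 62.2 × 29.16 = 1814 mR/h
At 15.0 m: 1814 × (1.00/15.0)² = 1814 × 0.004444 = 8.061 mR/h.

1810 mR/h; 8.06 mR/h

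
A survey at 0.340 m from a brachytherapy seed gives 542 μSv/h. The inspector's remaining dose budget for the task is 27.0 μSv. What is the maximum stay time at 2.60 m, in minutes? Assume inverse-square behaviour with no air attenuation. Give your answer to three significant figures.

175 min

Intensity scales as (d₁/d₂)², so rate at 2.60 m:
542 × (0.340/2.60)² = 542 × 0.01710 = 9.268 μSv/h.
Stay time = 27.0 μSv ÷ 9.268 μSv/h = 2.913 h = 174.8 min.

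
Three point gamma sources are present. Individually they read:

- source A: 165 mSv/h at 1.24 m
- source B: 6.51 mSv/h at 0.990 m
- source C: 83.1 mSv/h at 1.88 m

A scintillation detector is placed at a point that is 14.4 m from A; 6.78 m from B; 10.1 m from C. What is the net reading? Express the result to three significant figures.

Each source contributes Iᵢ·(dᵢ/rᵢ)²; contributions add.
A: 165 × (1.24/14.4)² = 1.223 mSv/h
B: 6.51 × (0.990/6.78)² = 0.1388 mSv/h
C: 83.1 × (1.88/10.1)² = 2.879 mSv/h
Total = 1.223 + 0.1388 + 2.879 = 4.241 mSv/h.

4.24 mSv/h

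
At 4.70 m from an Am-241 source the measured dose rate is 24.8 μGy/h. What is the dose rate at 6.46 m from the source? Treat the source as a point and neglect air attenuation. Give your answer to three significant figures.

13.1 μGy/h

Applying the 1/r² law, scaling from 4.70 m to 6.46 m:
24.8 × (4.70/6.46)² = 24.8 × 0.5293 = 13.13 μGy/h.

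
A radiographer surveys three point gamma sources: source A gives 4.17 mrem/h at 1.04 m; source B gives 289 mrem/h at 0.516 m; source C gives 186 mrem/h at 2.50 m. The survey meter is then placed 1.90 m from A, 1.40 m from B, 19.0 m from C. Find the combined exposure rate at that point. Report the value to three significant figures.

43.7 mrem/h

By superposition, sum each source's inverse-square contribution:
A: 4.17 × (1.04/1.90)² = 1.249 mrem/h
B: 289 × (0.516/1.40)² = 39.26 mrem/h
C: 186 × (2.50/19.0)² = 3.220 mrem/h
Total = 1.249 + 39.26 + 3.220 = 43.73 mrem/h.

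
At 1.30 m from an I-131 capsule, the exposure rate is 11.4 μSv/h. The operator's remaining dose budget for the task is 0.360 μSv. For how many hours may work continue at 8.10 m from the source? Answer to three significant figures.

By the inverse-square law, rate at 8.10 m:
(1.30/8.10)² = 0.02576, so 11.4 × 0.02576 = 0.2937 μSv/h.
Stay time = 0.360 μSv ÷ 0.2937 μSv/h = 1.226 h.

1.23 h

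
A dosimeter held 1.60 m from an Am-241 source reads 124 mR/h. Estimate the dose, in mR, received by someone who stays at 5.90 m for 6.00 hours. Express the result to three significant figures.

54.7 mR

Since intensity falls as 1/r², rate at 5.90 m:
124 × (1.60/5.90)² = 124 × 0.07354 = 9.119 mR/h.
Dose = rate × time = 9.119 mR/h × 6.000 h = 54.71 mR.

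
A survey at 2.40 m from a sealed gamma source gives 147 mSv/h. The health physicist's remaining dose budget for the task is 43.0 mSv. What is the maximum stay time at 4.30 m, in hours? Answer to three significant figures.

Using I₁d₁² = I₂d₂², rate at 4.30 m:
147 × (2.40/4.30)² = 147 × 0.3115 = 45.79 mSv/h.
Stay time = 43.0 mSv ÷ 45.79 mSv/h = 0.9391 h.

0.939 h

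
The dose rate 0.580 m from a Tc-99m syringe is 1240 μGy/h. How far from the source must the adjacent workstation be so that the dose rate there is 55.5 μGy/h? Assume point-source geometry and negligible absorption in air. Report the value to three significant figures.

2.74 m

Since intensity falls as 1/r², d₂ = d₁·√(I₁/I₂).
I₁/I₂ = 1240/55.5 = 22.34, so d₂ = 0.580 × √22.34 = 2.741 m.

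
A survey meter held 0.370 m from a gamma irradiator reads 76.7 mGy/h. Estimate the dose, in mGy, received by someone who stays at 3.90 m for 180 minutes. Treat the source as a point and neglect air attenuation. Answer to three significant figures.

Using I₁d₁² = I₂d₂², rate at 3.90 m:
(0.370/3.90)² = 0.009001, so 76.7 × 0.009001 = 0.6904 mGy/h.
Dose = rate × time = 0.6904 mGy/h × 3.000 h = 2.071 mGy.

2.07 mGy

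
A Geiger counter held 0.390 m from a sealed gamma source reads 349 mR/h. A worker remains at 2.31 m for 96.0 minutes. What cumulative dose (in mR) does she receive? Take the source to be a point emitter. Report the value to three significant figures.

15.9 mR

Intensity scales as (d₁/d₂)², so rate at 2.31 m:
349 × (0.390/2.31)² = 349 × 0.02850 = 9.947 mR/h.
Dose = rate × time = 9.947 mR/h × 1.600 h = 15.92 mR.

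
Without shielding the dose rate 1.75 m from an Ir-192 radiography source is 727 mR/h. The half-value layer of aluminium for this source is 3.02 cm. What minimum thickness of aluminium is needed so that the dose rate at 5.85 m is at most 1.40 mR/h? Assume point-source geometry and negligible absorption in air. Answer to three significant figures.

At 5.85 m, distance alone gives 727 × (1.75/5.85)² = 727 × 0.08949 = 65.06 mR/h.
Further attenuation needed: 65.06/1.40 = 46.47.
n = log₂(46.47) = 5.538 half-value layers.
Thickness = 5.538 × 3.02 cm = 16.72 cm.

16.7 cm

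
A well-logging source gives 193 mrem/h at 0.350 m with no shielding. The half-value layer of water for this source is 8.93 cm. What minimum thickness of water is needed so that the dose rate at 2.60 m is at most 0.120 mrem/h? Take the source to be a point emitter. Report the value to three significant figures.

At 2.60 m, distance alone gives (0.350/2.60)² = 0.01812, so 193 × 0.01812 = 3.497 mrem/h.
Further attenuation needed: 3.497/0.120 = 29.14.
n = log₂(29.14) = 4.865 half-value layers.
Thickness = 4.865 × 8.93 cm = 43.44 cm.

43.4 cm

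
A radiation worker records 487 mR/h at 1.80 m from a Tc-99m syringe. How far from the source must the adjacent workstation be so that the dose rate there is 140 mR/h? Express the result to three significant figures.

3.36 m

Since intensity falls as 1/r², d₂ = d₁·√(I₁/I₂).
I₁/I₂ = 487/140 = 3.479, so d₂ = 1.80 × √3.479 = 3.357 m.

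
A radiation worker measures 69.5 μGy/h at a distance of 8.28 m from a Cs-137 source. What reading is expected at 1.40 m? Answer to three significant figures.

2430 μGy/h

Applying the 1/r² law, the rate at 1.40 m is
(8.28/1.40)² = 34.98, so 69.5 × 34.98 = 2431 μGy/h.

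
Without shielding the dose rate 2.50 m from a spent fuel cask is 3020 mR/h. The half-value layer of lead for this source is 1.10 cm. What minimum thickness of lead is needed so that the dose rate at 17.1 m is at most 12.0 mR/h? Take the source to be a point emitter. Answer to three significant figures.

At 17.1 m, distance alone gives 3020 × (2.50/17.1)² = 3020 × 0.02137 = 64.54 mR/h.
Further attenuation needed: 64.54/12.0 = 5.378.
n = log₂(5.378) = 2.427 half-value layers.
Thickness = 2.427 × 1.10 cm = 2.670 cm.

2.67 cm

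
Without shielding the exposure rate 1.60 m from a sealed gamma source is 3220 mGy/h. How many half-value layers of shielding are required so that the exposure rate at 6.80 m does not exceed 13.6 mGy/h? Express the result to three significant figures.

At 6.80 m, distance alone gives 3220 × (1.60/6.80)² = 3220 × 0.05536 = 178.3 mGy/h.
Further attenuation needed: 178.3/13.6 = 13.11.
n = log₂(13.11) = 3.713 half-value layers.

3.71 half-value layers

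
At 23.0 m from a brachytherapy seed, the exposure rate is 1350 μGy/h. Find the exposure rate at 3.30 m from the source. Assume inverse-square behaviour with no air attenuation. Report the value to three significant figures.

65600 μGy/h

Applying the 1/r² law, the rate at 3.30 m is
1350 × (23.0/3.30)² = 1350 × 48.58 = 65580 μGy/h.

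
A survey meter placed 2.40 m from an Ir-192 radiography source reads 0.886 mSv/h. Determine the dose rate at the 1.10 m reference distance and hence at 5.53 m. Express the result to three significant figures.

4.22 mSv/h; 0.167 mSv/h

Applying the 1/r² law,
At 1.10 m: (2.40/1.10)² = 4.760, so 0.886 × 4.760 = 4.217 mSv/h
At 5.53 m: (1.10/5.53)² = 0.03957, so 4.217 × 0.03957 = 0.1669 mSv/h.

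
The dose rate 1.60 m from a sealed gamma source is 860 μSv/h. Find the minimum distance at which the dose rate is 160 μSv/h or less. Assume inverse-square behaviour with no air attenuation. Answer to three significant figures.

Using I₁d₁² = I₂d₂², d₂ = d₁·√(I₁/I₂).
I₁/I₂ = 860/160 = 5.375, so d₂ = 1.60 × √5.375 = 3.709 m.

3.71 m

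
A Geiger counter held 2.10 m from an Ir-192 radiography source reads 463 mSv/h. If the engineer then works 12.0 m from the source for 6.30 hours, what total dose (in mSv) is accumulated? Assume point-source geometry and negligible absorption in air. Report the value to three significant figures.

89.3 mSv

Intensity scales as (d₁/d₂)², so rate at 12.0 m:
(2.10/12.0)² = 0.03063, so 463 × 0.03063 = 14.18 mSv/h.
Dose = rate × time = 14.18 mSv/h × 6.300 h = 89.33 mSv.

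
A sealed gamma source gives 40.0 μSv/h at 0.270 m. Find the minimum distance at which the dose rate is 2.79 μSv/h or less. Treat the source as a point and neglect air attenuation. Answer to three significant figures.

1.02 m

Applying the 1/r² law, d₂ = d₁·√(I₁/I₂).
I₁/I₂ = 40.0/2.79 = 14.34, so d₂ = 0.270 × √14.34 = 1.022 m.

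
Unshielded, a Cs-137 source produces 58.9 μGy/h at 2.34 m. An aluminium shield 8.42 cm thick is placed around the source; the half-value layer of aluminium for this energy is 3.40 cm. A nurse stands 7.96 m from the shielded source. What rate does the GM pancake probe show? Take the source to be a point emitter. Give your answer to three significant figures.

Distance alone: 58.9 × (2.34/7.96)² = 58.9 × 0.08642 = 5.090 μGy/h.
Shield: 8.42/3.40 = 2.476 half-value layers → attenuation 2^(−2.476) = 0.1797.
Combined: 5.090 × 0.1797 = 0.9147 μGy/h.

0.915 μGy/h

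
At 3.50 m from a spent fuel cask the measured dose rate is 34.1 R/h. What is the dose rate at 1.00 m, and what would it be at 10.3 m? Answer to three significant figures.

Since intensity falls as 1/r²,
At 1.00 m: (3.50/1.00)² = 12.25, so 34.1 × 12.25 = 417.7 R/h
At 10.3 m: (1.00/10.3)² = 0.009426, so 417.7 × 0.009426 = 3.937 R/h.

418 R/h; 3.94 R/h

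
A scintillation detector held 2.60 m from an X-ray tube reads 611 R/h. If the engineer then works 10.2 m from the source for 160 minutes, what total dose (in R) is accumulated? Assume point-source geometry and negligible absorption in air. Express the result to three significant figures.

Since intensity falls as 1/r², rate at 10.2 m:
(2.60/10.2)² = 0.06498, so 611 × 0.06498 = 39.70 R/h.
Dose = rate × time = 39.70 R/h × 2.667 h = 105.9 R.

106 R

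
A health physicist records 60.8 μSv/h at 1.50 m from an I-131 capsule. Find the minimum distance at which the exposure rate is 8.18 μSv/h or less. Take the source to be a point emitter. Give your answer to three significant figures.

Applying the 1/r² law, d₂ = d₁·√(I₁/I₂).
I₁/I₂ = 60.8/8.18 = 7.433, so d₂ = 1.50 × √7.433 = 4.090 m.

4.09 m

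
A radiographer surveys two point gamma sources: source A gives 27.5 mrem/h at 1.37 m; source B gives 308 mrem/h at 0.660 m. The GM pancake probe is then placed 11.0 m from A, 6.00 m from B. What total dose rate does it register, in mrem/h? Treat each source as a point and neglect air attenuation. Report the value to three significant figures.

By superposition, sum each source's inverse-square contribution:
A: 27.5 × (1.37/11.0)² = 0.4266 mrem/h
B: 308 × (0.660/6.00)² = 3.727 mrem/h
Total = 0.4266 + 3.727 = 4.154 mrem/h.

4.15 mrem/h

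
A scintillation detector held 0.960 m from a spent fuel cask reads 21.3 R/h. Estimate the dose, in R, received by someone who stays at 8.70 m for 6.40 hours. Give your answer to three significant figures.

Applying the 1/r² law, rate at 8.70 m:
21.3 × (0.960/8.70)² = 21.3 × 0.01218 = 0.2594 R/h.
Dose = rate × time = 0.2594 R/h × 6.400 h = 1.660 R.

1.66 R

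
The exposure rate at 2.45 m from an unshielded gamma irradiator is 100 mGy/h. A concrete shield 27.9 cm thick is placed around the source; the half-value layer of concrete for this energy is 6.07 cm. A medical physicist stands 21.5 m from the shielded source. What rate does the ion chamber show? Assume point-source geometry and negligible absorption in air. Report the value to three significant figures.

0.0537 mGy/h

Distance alone: (2.45/21.5)² = 0.01299, so 100 × 0.01299 = 1.299 mGy/h.
Shield: 27.9/6.07 = 4.596 half-value layers → attenuation 2^(−4.596) = 0.04135.
Combined: 1.299 × 0.04135 = 0.05371 mGy/h.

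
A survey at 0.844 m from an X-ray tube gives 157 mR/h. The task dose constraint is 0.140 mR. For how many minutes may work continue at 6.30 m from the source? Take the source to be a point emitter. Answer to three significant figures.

2.98 min

By the inverse-square law, rate at 6.30 m:
(0.844/6.30)² = 0.01795, so 157 × 0.01795 = 2.818 mR/h.
Stay time = 0.140 mR ÷ 2.818 mR/h = 0.04968 h = 2.981 min.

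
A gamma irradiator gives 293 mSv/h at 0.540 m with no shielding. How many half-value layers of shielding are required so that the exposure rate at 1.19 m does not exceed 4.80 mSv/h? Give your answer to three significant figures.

3.65 half-value layers

At 1.19 m, distance alone gives (0.540/1.19)² = 0.2059, so 293 × 0.2059 = 60.33 mSv/h.
Further attenuation needed: 60.33/4.80 = 12.57.
n = log₂(12.57) = 3.652 half-value layers.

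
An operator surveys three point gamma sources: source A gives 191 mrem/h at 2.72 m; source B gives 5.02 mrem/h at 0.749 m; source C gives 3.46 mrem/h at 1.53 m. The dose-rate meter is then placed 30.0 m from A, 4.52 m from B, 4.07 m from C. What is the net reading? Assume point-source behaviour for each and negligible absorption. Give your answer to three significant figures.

Each source contributes Iᵢ·(dᵢ/rᵢ)²; contributions add.
A: 191 × (2.72/30.0)² = 1.570 mrem/h
B: 5.02 × (0.749/4.52)² = 0.1378 mrem/h
C: 3.46 × (1.53/4.07)² = 0.4890 mrem/h
Total = 1.570 + 0.1378 + 0.4890 = 2.197 mrem/h.

2.20 mrem/h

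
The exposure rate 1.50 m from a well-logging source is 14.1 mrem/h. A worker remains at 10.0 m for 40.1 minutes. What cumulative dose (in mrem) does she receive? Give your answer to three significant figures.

0.212 mrem

Intensity scales as (d₁/d₂)², so rate at 10.0 m:
(1.50/10.0)² = 0.02250, so 14.1 × 0.02250 = 0.3172 mrem/h.
Dose = rate × time = 0.3172 mrem/h × 0.6683 h = 0.2120 mrem.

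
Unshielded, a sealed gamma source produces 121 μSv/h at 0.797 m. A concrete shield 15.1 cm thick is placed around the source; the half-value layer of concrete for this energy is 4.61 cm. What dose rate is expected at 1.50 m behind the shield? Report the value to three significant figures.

3.53 μSv/h

Distance alone: 121 × (0.797/1.50)² = 121 × 0.2823 = 34.16 μSv/h.
Shield: 15.1/4.61 = 3.275 half-value layers → attenuation 2^(−3.275) = 0.1033.
Combined: 34.16 × 0.1033 = 3.529 μSv/h.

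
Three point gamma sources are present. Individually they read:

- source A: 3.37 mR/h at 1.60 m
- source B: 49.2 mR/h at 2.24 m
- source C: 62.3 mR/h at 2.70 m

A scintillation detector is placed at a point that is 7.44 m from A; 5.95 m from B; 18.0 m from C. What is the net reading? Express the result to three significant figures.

8.53 mR/h

By superposition, sum each source's inverse-square contribution:
A: 3.37 × (1.60/7.44)² = 0.1559 mR/h
B: 49.2 × (2.24/5.95)² = 6.973 mR/h
C: 62.3 × (2.70/18.0)² = 1.402 mR/h
Total = 0.1559 + 6.973 + 1.402 = 8.531 mR/h.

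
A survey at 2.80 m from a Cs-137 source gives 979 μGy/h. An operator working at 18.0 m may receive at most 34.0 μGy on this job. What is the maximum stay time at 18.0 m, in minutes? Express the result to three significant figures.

86.1 min

Intensity scales as (d₁/d₂)², so rate at 18.0 m:
979 × (2.80/18.0)² = 979 × 0.02420 = 23.69 μGy/h.
Stay time = 34.0 μGy ÷ 23.69 μGy/h = 1.435 h = 86.10 min.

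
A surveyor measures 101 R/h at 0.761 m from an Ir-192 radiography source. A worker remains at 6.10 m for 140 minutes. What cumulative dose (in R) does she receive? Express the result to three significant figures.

Using I₁d₁² = I₂d₂², rate at 6.10 m:
101 × (0.761/6.10)² = 101 × 0.01556 = 1.572 R/h.
Dose = rate × time = 1.572 R/h × 2.333 h = 3.667 R.

3.67 R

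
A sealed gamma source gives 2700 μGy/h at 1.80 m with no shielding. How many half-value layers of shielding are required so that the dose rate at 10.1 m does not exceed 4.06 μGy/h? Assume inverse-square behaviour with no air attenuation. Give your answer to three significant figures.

4.40 half-value layers

At 10.1 m, distance alone gives 2700 × (1.80/10.1)² = 2700 × 0.03176 = 85.75 μGy/h.
Further attenuation needed: 85.75/4.06 = 21.12.
n = log₂(21.12) = 4.401 half-value layers.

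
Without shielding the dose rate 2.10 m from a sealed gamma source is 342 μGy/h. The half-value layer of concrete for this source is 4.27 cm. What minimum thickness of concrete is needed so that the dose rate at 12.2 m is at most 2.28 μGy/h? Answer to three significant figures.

9.19 cm

At 12.2 m, distance alone gives (2.10/12.2)² = 0.02963, so 342 × 0.02963 = 10.13 μGy/h.
Further attenuation needed: 10.13/2.28 = 4.443.
n = log₂(4.443) = 2.152 half-value layers.
Thickness = 2.152 × 4.27 cm = 9.189 cm.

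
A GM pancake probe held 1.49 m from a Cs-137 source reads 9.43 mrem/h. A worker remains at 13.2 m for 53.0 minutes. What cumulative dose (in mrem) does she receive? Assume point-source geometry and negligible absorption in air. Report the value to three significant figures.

0.106 mrem

By the inverse-square law, rate at 13.2 m:
9.43 × (1.49/13.2)² = 9.43 × 0.01274 = 0.1201 mrem/h.
Dose = rate × time = 0.1201 mrem/h × 0.8833 h = 0.1061 mrem.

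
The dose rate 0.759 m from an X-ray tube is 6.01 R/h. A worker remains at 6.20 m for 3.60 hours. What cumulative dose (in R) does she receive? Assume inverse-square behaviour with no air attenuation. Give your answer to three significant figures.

0.324 R

Using I₁d₁² = I₂d₂², rate at 6.20 m:
(0.759/6.20)² = 0.01499, so 6.01 × 0.01499 = 0.09009 R/h.
Dose = rate × time = 0.09009 R/h × 3.600 h = 0.3243 R.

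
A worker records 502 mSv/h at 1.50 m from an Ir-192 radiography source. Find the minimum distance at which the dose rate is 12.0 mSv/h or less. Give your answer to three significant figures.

Using I₁d₁² = I₂d₂², d₂ = d₁·√(I₁/I₂).
I₁/I₂ = 502/12.0 = 41.83, so d₂ = 1.50 × √41.83 = 9.701 m.

9.70 m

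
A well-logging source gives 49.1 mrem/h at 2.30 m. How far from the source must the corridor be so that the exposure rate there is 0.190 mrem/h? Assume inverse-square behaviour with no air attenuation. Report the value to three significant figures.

37.0 m

By the inverse-square law, d₂ = d₁·√(I₁/I₂).
I₁/I₂ = 49.1/0.190 = 258.4, so d₂ = 2.30 × √258.4 = 36.97 m.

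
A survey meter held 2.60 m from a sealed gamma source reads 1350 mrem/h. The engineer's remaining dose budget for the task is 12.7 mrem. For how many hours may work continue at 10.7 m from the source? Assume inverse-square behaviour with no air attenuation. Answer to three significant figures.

Applying the 1/r² law, rate at 10.7 m:
1350 × (2.60/10.7)² = 1350 × 0.05904 = 79.70 mrem/h.
Stay time = 12.7 mrem ÷ 79.70 mrem/h = 0.1593 h.

0.159 h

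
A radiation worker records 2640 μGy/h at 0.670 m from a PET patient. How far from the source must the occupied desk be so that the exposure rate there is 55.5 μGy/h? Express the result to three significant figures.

4.62 m

By the inverse-square law, d₂ = d₁·√(I₁/I₂).
I₁/I₂ = 2640/55.5 = 47.57, so d₂ = 0.670 × √47.57 = 4.621 m.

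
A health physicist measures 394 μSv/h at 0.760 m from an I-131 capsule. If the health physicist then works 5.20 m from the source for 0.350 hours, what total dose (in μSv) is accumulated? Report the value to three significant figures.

2.95 μSv

Using I₁d₁² = I₂d₂², rate at 5.20 m:
394 × (0.760/5.20)² = 394 × 0.02136 = 8.416 μSv/h.
Dose = rate × time = 8.416 μSv/h × 0.3500 h = 2.946 μSv.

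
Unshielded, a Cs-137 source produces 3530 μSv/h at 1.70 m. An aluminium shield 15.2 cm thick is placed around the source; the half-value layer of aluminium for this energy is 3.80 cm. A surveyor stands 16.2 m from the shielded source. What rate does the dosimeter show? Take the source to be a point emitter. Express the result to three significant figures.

2.43 μSv/h

Distance alone: 3530 × (1.70/16.2)² = 3530 × 0.01101 = 38.87 μSv/h.
Shield: 15.2/3.80 = 4.000 half-value layers → attenuation 2^(−4.000) = 0.06250.
Combined: 38.87 × 0.06250 = 2.429 μSv/h.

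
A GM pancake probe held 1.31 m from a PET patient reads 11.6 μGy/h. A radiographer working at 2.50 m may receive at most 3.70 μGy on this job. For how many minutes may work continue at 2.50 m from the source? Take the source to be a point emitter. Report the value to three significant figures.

Applying the 1/r² law, rate at 2.50 m:
(1.31/2.50)² = 0.2746, so 11.6 × 0.2746 = 3.185 μGy/h.
Stay time = 3.70 μGy ÷ 3.185 μGy/h = 1.162 h = 69.72 min.

69.7 min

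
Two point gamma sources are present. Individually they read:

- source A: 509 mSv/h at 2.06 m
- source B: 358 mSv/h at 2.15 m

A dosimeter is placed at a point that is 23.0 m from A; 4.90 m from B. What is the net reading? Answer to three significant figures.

Each source contributes Iᵢ·(dᵢ/rᵢ)²; contributions add.
A: 509 × (2.06/23.0)² = 4.083 mSv/h
B: 358 × (2.15/4.90)² = 68.92 mSv/h
Total = 4.083 + 68.92 = 73.00 mSv/h.

73.0 mSv/h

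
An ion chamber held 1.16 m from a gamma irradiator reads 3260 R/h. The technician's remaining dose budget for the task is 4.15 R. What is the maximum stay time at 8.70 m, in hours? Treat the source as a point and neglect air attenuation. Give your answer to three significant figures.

Using I₁d₁² = I₂d₂², rate at 8.70 m:
(1.16/8.70)² = 0.01778, so 3260 × 0.01778 = 57.96 R/h.
Stay time = 4.15 R ÷ 57.96 R/h = 0.07160 h.

0.0716 h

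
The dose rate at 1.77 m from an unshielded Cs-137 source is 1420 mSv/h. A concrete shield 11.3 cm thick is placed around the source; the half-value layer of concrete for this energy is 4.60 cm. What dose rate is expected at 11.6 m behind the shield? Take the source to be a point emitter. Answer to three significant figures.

6.02 mSv/h

Distance alone: 1420 × (1.77/11.6)² = 1420 × 0.02328 = 33.06 mSv/h.
Shield: 11.3/4.60 = 2.457 half-value layers → attenuation 2^(−2.457) = 0.1821.
Combined: 33.06 × 0.1821 = 6.020 mSv/h.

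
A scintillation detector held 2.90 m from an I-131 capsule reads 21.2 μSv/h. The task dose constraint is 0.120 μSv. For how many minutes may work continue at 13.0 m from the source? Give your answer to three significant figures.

6.82 min

Applying the 1/r² law, rate at 13.0 m:
(2.90/13.0)² = 0.04976, so 21.2 × 0.04976 = 1.055 μSv/h.
Stay time = 0.120 μSv ÷ 1.055 μSv/h = 0.1137 h = 6.822 min.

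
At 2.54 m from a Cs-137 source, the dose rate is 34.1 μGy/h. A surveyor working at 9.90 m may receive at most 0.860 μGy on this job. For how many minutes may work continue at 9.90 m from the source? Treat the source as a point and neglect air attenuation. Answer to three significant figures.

Intensity scales as (d₁/d₂)², so rate at 9.90 m:
34.1 × (2.54/9.90)² = 34.1 × 0.06583 = 2.245 μGy/h.
Stay time = 0.860 μGy ÷ 2.245 μGy/h = 0.3831 h = 22.99 min.

23.0 min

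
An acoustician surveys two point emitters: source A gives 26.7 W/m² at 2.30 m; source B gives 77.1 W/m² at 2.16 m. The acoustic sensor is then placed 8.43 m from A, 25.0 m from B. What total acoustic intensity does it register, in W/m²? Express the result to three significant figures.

Each source contributes Iᵢ·(dᵢ/rᵢ)²; contributions add.
A: 26.7 × (2.30/8.43)² = 1.988 W/m²
B: 77.1 × (2.16/25.0)² = 0.5755 W/m²
Total = 1.988 + 0.5755 = 2.563 W/m².

2.56 W/m²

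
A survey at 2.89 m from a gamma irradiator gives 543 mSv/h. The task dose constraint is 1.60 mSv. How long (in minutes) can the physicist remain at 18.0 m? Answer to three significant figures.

Using I₁d₁² = I₂d₂², rate at 18.0 m:
(2.89/18.0)² = 0.02578, so 543 × 0.02578 = 14.00 mSv/h.
Stay time = 1.60 mSv ÷ 14.00 mSv/h = 0.1143 h = 6.858 min.

6.86 min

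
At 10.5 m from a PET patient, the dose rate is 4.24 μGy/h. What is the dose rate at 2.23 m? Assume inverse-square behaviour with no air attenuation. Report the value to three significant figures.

94.0 μGy/h

Since intensity falls as 1/r², the rate at 2.23 m is
4.24 × (10.5/2.23)² = 4.24 × 22.17 = 94.00 μGy/h.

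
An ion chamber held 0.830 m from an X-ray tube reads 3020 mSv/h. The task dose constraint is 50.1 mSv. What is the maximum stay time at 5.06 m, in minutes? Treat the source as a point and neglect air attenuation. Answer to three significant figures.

Applying the 1/r² law, rate at 5.06 m:
(0.830/5.06)² = 0.02691, so 3020 × 0.02691 = 81.27 mSv/h.
Stay time = 50.1 mSv ÷ 81.27 mSv/h = 0.6165 h = 36.99 min.

37.0 min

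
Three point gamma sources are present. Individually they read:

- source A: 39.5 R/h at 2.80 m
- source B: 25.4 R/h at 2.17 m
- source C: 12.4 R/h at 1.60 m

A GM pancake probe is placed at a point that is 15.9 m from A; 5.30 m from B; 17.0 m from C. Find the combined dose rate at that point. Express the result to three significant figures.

By superposition, sum each source's inverse-square contribution:
A: 39.5 × (2.80/15.9)² = 1.225 R/h
B: 25.4 × (2.17/5.30)² = 4.258 R/h
C: 12.4 × (1.60/17.0)² = 0.1098 R/h
Total = 1.225 + 4.258 + 0.1098 = 5.593 R/h.

5.59 R/h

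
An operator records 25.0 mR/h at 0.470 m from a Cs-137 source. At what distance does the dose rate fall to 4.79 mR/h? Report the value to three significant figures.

Since intensity falls as 1/r², d₂ = d₁·√(I₁/I₂).
I₁/I₂ = 25.0/4.79 = 5.219, so d₂ = 0.470 × √5.219 = 1.074 m.

1.07 m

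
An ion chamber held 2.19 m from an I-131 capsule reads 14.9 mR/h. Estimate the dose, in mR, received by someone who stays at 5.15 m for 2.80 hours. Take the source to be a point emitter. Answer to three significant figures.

7.54 mR

Applying the 1/r² law, rate at 5.15 m:
14.9 × (2.19/5.15)² = 14.9 × 0.1808 = 2.694 mR/h.
Dose = rate × time = 2.694 mR/h × 2.800 h = 7.543 mR.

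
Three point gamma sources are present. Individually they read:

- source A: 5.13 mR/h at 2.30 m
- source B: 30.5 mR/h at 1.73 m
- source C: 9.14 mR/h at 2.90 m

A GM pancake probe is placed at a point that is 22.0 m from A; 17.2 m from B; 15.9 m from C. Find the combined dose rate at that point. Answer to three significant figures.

0.669 mR/h

Each source contributes Iᵢ·(dᵢ/rᵢ)²; contributions add.
A: 5.13 × (2.30/22.0)² = 0.05607 mR/h
B: 30.5 × (1.73/17.2)² = 0.3086 mR/h
C: 9.14 × (2.90/15.9)² = 0.3041 mR/h
Total = 0.05607 + 0.3086 + 0.3041 = 0.6688 mR/h.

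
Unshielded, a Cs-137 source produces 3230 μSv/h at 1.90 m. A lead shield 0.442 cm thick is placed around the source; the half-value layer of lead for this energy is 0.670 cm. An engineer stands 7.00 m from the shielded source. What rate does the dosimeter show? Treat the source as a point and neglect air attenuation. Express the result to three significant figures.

Distance alone: (1.90/7.00)² = 0.07367, so 3230 × 0.07367 = 238.0 μSv/h.
Shield: 0.442/0.670 = 0.6597 half-value layers → attenuation 2^(−0.6597) = 0.6330.
Combined: 238.0 × 0.6330 = 150.7 μSv/h.

151 μSv/h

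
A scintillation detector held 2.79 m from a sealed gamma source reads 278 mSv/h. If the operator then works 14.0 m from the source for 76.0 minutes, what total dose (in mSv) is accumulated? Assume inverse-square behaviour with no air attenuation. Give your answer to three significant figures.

Since intensity falls as 1/r², rate at 14.0 m:
278 × (2.79/14.0)² = 278 × 0.03971 = 11.04 mSv/h.
Dose = rate × time = 11.04 mSv/h × 1.267 h = 13.99 mSv.

14.0 mSv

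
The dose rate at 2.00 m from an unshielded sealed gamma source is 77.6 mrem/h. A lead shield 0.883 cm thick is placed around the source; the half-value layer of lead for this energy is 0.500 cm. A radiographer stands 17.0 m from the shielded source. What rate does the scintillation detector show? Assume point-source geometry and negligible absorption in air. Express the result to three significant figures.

Distance alone: 77.6 × (2.00/17.0)² = 77.6 × 0.01384 = 1.074 mrem/h.
Shield: 0.883/0.500 = 1.766 half-value layers → attenuation 2^(−1.766) = 0.2940.
Combined: 1.074 × 0.2940 = 0.3158 mrem/h.

0.316 mrem/h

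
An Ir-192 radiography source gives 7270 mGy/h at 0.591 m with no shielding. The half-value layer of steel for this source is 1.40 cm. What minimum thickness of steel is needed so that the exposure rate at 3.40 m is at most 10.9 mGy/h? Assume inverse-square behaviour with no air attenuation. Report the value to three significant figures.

6.07 cm

At 3.40 m, distance alone gives 7270 × (0.591/3.40)² = 7270 × 0.03021 = 219.6 mGy/h.
Further attenuation needed: 219.6/10.9 = 20.15.
n = log₂(20.15) = 4.333 half-value layers.
Thickness = 4.333 × 1.40 cm = 6.066 cm.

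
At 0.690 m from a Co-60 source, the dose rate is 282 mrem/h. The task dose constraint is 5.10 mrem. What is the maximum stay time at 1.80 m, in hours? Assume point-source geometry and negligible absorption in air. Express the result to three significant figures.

Since intensity falls as 1/r², rate at 1.80 m:
282 × (0.690/1.80)² = 282 × 0.1469 = 41.43 mrem/h.
Stay time = 5.10 mrem ÷ 41.43 mrem/h = 0.1231 h.

0.123 h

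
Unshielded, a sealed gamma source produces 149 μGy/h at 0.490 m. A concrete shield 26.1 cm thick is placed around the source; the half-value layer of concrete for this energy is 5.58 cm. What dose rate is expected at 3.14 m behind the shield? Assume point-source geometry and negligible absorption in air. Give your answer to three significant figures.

Distance alone: (0.490/3.14)² = 0.02435, so 149 × 0.02435 = 3.628 μGy/h.
Shield: 26.1/5.58 = 4.677 half-value layers → attenuation 2^(−4.677) = 0.03909.
Combined: 3.628 × 0.03909 = 0.1418 μGy/h.

0.142 μGy/h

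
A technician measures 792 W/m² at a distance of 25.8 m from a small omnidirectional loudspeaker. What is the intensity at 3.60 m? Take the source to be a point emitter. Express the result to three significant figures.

40700 W/m²

By the inverse-square law, the rate at 3.60 m is
792 × (25.8/3.60)² = 792 × 51.36 = 40680 W/m².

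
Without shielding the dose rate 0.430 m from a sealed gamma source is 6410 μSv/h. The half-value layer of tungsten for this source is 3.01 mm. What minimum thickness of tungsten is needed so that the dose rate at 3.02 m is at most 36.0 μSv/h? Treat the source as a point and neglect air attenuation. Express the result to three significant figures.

At 3.02 m, distance alone gives 6410 × (0.430/3.02)² = 6410 × 0.02027 = 129.9 μSv/h.
Further attenuation needed: 129.9/36.0 = 3.608.
n = log₂(3.608) = 1.851 half-value layers.
Thickness = 1.851 × 3.01 mm = 5.572 mm.

5.57 mm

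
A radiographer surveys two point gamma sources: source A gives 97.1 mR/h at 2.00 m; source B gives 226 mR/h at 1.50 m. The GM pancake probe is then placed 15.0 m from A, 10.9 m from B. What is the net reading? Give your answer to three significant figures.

6.01 mR/h

Each source contributes Iᵢ·(dᵢ/rᵢ)²; contributions add.
A: 97.1 × (2.00/15.0)² = 1.726 mR/h
B: 226 × (1.50/10.9)² = 4.280 mR/h
Total = 1.726 + 4.280 = 6.006 mR/h.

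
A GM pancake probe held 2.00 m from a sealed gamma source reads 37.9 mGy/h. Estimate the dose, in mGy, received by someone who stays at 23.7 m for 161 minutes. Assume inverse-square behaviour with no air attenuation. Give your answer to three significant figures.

0.724 mGy

Since intensity falls as 1/r², rate at 23.7 m:
(2.00/23.7)² = 0.007121, so 37.9 × 0.007121 = 0.2699 mGy/h.
Dose = rate × time = 0.2699 mGy/h × 2.683 h = 0.7241 mGy.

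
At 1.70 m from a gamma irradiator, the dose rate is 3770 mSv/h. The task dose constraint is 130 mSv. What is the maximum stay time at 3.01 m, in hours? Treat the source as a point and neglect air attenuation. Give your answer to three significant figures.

Since intensity falls as 1/r², rate at 3.01 m:
(1.70/3.01)² = 0.3190, so 3770 × 0.3190 = 1203 mSv/h.
Stay time = 130 mSv ÷ 1203 mSv/h = 0.1081 h.

0.108 h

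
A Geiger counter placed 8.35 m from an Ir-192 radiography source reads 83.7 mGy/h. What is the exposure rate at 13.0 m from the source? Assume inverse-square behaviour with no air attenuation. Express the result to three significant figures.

34.5 mGy/h

Since intensity falls as 1/r², scaling from 8.35 m to 13.0 m:
(8.35/13.0)² = 0.4126, so 83.7 × 0.4126 = 34.53 mGy/h.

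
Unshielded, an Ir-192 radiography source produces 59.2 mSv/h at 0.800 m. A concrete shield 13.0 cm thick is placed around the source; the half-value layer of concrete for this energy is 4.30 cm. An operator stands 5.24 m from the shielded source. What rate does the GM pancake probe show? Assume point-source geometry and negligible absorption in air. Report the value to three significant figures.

Distance alone: (0.800/5.24)² = 0.02331, so 59.2 × 0.02331 = 1.380 mSv/h.
Shield: 13.0/4.30 = 3.023 half-value layers → attenuation 2^(−3.023) = 0.1230.
Combined: 1.380 × 0.1230 = 0.1697 mSv/h.

0.170 mSv/h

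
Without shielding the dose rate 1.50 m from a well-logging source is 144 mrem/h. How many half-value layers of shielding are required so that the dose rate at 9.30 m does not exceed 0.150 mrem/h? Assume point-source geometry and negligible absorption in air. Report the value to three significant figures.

4.64 half-value layers

At 9.30 m, distance alone gives 144 × (1.50/9.30)² = 144 × 0.02601 = 3.745 mrem/h.
Further attenuation needed: 3.745/0.150 = 24.97.
n = log₂(24.97) = 4.642 half-value layers.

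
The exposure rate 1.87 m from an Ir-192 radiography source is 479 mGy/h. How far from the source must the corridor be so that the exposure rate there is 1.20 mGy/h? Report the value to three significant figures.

Applying the 1/r² law, d₂ = d₁·√(I₁/I₂).
I₁/I₂ = 479/1.20 = 399.2, so d₂ = 1.87 × √399.2 = 37.36 m.

37.4 m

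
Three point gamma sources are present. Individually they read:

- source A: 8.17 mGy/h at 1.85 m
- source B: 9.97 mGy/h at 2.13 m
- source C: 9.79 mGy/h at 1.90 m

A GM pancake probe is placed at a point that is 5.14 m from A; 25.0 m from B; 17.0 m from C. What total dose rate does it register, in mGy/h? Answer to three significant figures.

By superposition, sum each source's inverse-square contribution:
A: 8.17 × (1.85/5.14)² = 1.058 mGy/h
B: 9.97 × (2.13/25.0)² = 0.07237 mGy/h
C: 9.79 × (1.90/17.0)² = 0.1223 mGy/h
Total = 1.058 + 0.07237 + 0.1223 = 1.253 mGy/h.

1.25 mGy/h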